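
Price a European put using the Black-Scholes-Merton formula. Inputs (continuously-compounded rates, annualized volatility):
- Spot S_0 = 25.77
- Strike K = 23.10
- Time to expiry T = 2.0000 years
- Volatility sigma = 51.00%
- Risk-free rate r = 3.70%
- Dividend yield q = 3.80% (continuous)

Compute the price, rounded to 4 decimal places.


d1 = (ln(S/K) + (r - q + 0.5*sigma^2) * T) / (sigma * sqrt(T)) = 0.50950289
d2 = d1 - sigma * sqrt(T) = -0.21174603
exp(-rT) = 0.92867169; exp(-qT) = 0.92681621
P = K * exp(-rT) * N(-d2) - S_0 * exp(-qT) * N(-d1)
N(-d1) = 0.30519989; N(-d2) = 0.58384741
P = 23.1000 * 0.92867169 * 0.58384741 - 25.7700 * 0.92681621 * 0.30519989 = 5.2355

Answer: Price = 5.2355


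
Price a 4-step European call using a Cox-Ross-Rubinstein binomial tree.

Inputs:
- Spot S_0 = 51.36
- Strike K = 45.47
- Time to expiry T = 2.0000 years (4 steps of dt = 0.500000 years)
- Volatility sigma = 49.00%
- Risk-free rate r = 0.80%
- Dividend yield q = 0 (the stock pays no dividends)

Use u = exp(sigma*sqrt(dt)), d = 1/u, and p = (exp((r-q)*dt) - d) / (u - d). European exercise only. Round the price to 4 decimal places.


Answer: Price = V(0,0) = 16.6317

Derivation:
dt = T/N = 0.500000
u = exp(sigma*sqrt(dt)) = 1.414084; d = 1/u = 0.707171
p = (exp((r-q)*dt) - d) / (u - d) = 0.419905
Discount per step: exp(-r*dt) = 0.996008
Stock lattice S(k, i) with i counting down-moves:
  k=0: S(0,0) = 51.3600
  k=1: S(1,0) = 72.6274; S(1,1) = 36.3203
  k=2: S(2,0) = 102.7013; S(2,1) = 51.3600; S(2,2) = 25.6847
  k=3: S(3,0) = 145.2282; S(3,1) = 72.6274; S(3,2) = 36.3203; S(3,3) = 18.1635
  k=4: S(4,0) = 205.3650; S(4,1) = 102.7013; S(4,2) = 51.3600; S(4,3) = 25.6847; S(4,4) = 12.8447
Terminal payoffs V(N, i) = max(S_T - K, 0):
  V(4,0) = 159.895014; V(4,1) = 57.231252; V(4,2) = 5.890000; V(4,3) = 0.000000; V(4,4) = 0.000000
Backward induction: V(k, i) = exp(-r*dt) * [p * V(k+1, i) + (1-p) * V(k+1, i+1)].
  V(3,0) = exp(-r*dt) * [p*159.895014 + (1-p)*57.231252] = 99.939765
  V(3,1) = exp(-r*dt) * [p*57.231252 + (1-p)*5.890000] = 27.338896
  V(3,2) = exp(-r*dt) * [p*5.890000 + (1-p)*0.000000] = 2.463370
  V(3,3) = exp(-r*dt) * [p*0.000000 + (1-p)*0.000000] = 0.000000
  V(2,0) = exp(-r*dt) * [p*99.939765 + (1-p)*27.338896] = 57.593561
  V(2,1) = exp(-r*dt) * [p*27.338896 + (1-p)*2.463370] = 12.857207
  V(2,2) = exp(-r*dt) * [p*2.463370 + (1-p)*0.000000] = 1.030253
  V(1,0) = exp(-r*dt) * [p*57.593561 + (1-p)*12.857207] = 31.515929
  V(1,1) = exp(-r*dt) * [p*12.857207 + (1-p)*1.030253] = 5.972518
  V(0,0) = exp(-r*dt) * [p*31.515929 + (1-p)*5.972518] = 16.631675


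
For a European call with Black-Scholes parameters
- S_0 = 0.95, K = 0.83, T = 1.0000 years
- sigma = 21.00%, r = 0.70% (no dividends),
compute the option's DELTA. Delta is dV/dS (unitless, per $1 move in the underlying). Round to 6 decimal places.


Answer: Delta = 0.782706

Derivation:
d1 = 0.7813632562; d2 = 0.5713632562
phi(d1) = 0.2939919767; exp(-qT) = 1.0000000000; exp(-rT) = 0.9930244429
N(d1) = 0.7827055622
Delta = exp(-qT) * N(d1) = 1.0000000000 * 0.7827055622 = 0.782706


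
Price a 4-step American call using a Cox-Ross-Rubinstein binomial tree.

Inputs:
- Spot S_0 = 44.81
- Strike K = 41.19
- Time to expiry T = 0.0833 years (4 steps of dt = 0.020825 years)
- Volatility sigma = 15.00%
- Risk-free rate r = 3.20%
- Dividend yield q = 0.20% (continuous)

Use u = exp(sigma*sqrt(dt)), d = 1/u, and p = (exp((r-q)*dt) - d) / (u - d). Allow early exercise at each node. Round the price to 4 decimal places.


dt = T/N = 0.020825
u = exp(sigma*sqrt(dt)) = 1.021882; d = 1/u = 0.978586
p = (exp((r-q)*dt) - d) / (u - d) = 0.509023
Discount per step: exp(-r*dt) = 0.999334
Stock lattice S(k, i) with i counting down-moves:
  k=0: S(0,0) = 44.8100
  k=1: S(1,0) = 45.7905; S(1,1) = 43.8505
  k=2: S(2,0) = 46.7925; S(2,1) = 44.8100; S(2,2) = 42.9115
  k=3: S(3,0) = 47.8165; S(3,1) = 45.7905; S(3,2) = 43.8505; S(3,3) = 41.9926
  k=4: S(4,0) = 48.8628; S(4,1) = 46.7925; S(4,2) = 44.8100; S(4,3) = 42.9115; S(4,4) = 41.0933
Terminal payoffs V(N, i) = max(S_T - K, 0):
  V(4,0) = 7.672809; V(4,1) = 5.602547; V(4,2) = 3.620000; V(4,3) = 1.721451; V(4,4) = 0.000000
Backward induction: V(k, i) = exp(-r*dt) * [p * V(k+1, i) + (1-p) * V(k+1, i+1)]; then take max(V_cont, immediate exercise) for American.
  V(3,0) = exp(-r*dt) * [p*7.672809 + (1-p)*5.602547] = 6.651923; exercise = 6.626475; V(3,0) = max -> 6.651923
  V(3,1) = exp(-r*dt) * [p*5.602547 + (1-p)*3.620000] = 4.626078; exercise = 4.600545; V(3,1) = max -> 4.626078
  V(3,2) = exp(-r*dt) * [p*3.620000 + (1-p)*1.721451] = 2.686065; exercise = 2.660452; V(3,2) = max -> 2.686065
  V(3,3) = exp(-r*dt) * [p*1.721451 + (1-p)*0.000000] = 0.875674; exercise = 0.802558; V(3,3) = max -> 0.875674
  V(2,0) = exp(-r*dt) * [p*6.651923 + (1-p)*4.626078] = 5.653511; exercise = 5.602547; V(2,0) = max -> 5.653511
  V(2,1) = exp(-r*dt) * [p*4.626078 + (1-p)*2.686065] = 3.671129; exercise = 3.620000; V(2,1) = max -> 3.671129
  V(2,2) = exp(-r*dt) * [p*2.686065 + (1-p)*0.875674] = 1.796008; exercise = 1.721451; V(2,2) = max -> 1.796008
  V(1,0) = exp(-r*dt) * [p*5.653511 + (1-p)*3.671129] = 4.677089; exercise = 4.600545; V(1,0) = max -> 4.677089
  V(1,1) = exp(-r*dt) * [p*3.671129 + (1-p)*1.796008] = 2.748655; exercise = 2.660452; V(1,1) = max -> 2.748655
  V(0,0) = exp(-r*dt) * [p*4.677089 + (1-p)*2.748655] = 3.727787; exercise = 3.620000; V(0,0) = max -> 3.727787

Answer: Price = V(0,0) = 3.7278


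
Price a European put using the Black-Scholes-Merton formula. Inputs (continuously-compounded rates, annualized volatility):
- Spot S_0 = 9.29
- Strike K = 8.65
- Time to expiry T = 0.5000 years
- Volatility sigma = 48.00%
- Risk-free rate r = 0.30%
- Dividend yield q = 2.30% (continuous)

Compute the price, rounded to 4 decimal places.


Answer: Price = 0.9468

Derivation:
d1 = (ln(S/K) + (r - q + 0.5*sigma^2) * T) / (sigma * sqrt(T)) = 0.35054592
d2 = d1 - sigma * sqrt(T) = 0.01113467
exp(-rT) = 0.99850112; exp(-qT) = 0.98856587
P = K * exp(-rT) * N(-d2) - S_0 * exp(-qT) * N(-d1)
N(-d1) = 0.36296452; N(-d2) = 0.49555800
P = 8.6500 * 0.99850112 * 0.49555800 - 9.2900 * 0.98856587 * 0.36296452 = 0.9468


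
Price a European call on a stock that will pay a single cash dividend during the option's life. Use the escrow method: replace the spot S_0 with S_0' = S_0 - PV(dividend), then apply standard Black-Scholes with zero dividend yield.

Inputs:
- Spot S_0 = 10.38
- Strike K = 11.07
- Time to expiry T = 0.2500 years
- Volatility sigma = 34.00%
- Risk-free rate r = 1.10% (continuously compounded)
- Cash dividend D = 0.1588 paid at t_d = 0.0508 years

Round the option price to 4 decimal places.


PV(D) = D * exp(-r * t_d) = 0.1588 * 0.99944136 = 0.15871129
S_0' = S_0 - PV(D) = 10.3800 - 0.15871129 = 10.22128871
d1 = (ln(S_0'/K) + (r + sigma^2/2)*T) / (sigma*sqrt(T)) = -0.36803572
d2 = d1 - sigma*sqrt(T) = -0.53803572
exp(-rT) = 0.99725378
N(d1) = 0.35642330; N(d2) = 0.29527619
C = S_0' * N(d1) - K * exp(-rT) * N(d2) = 10.22128871 * 0.35642330 - 11.0700 * 0.99725378 * 0.29527619 = 0.3834

Answer: Price = 0.3834


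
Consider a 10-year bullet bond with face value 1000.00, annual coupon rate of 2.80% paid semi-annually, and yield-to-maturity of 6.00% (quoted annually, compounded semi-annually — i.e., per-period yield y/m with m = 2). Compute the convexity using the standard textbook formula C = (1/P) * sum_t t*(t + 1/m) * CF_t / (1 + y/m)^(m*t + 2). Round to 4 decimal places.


Coupon per period c = face * coupon_rate / m = 14.000000
Periods per year m = 2; per-period yield y/m = 0.030000
Number of cashflows N = 20
Cashflows (t years, CF_t, discount factor 1/(1+y/m)^(m*t), PV):
  t = 0.5000: CF_t = 14.000000, DF = 0.970874, PV = 13.592233
  t = 1.0000: CF_t = 14.000000, DF = 0.942596, PV = 13.196343
  t = 1.5000: CF_t = 14.000000, DF = 0.915142, PV = 12.811983
  t = 2.0000: CF_t = 14.000000, DF = 0.888487, PV = 12.438819
  t = 2.5000: CF_t = 14.000000, DF = 0.862609, PV = 12.076523
  t = 3.0000: CF_t = 14.000000, DF = 0.837484, PV = 11.724780
  t = 3.5000: CF_t = 14.000000, DF = 0.813092, PV = 11.383281
  t = 4.0000: CF_t = 14.000000, DF = 0.789409, PV = 11.051729
  t = 4.5000: CF_t = 14.000000, DF = 0.766417, PV = 10.729834
  t = 5.0000: CF_t = 14.000000, DF = 0.744094, PV = 10.417315
  t = 5.5000: CF_t = 14.000000, DF = 0.722421, PV = 10.113898
  t = 6.0000: CF_t = 14.000000, DF = 0.701380, PV = 9.819318
  t = 6.5000: CF_t = 14.000000, DF = 0.680951, PV = 9.533319
  t = 7.0000: CF_t = 14.000000, DF = 0.661118, PV = 9.255649
  t = 7.5000: CF_t = 14.000000, DF = 0.641862, PV = 8.986067
  t = 8.0000: CF_t = 14.000000, DF = 0.623167, PV = 8.724337
  t = 8.5000: CF_t = 14.000000, DF = 0.605016, PV = 8.470230
  t = 9.0000: CF_t = 14.000000, DF = 0.587395, PV = 8.223525
  t = 9.5000: CF_t = 14.000000, DF = 0.570286, PV = 7.984004
  t = 10.0000: CF_t = 1014.000000, DF = 0.553676, PV = 561.427215
Price P = sum_t PV_t = 761.960402
Convexity numerator sum_t t*(t + 1/m) * CF_t / (1+y/m)^(m*t + 2):
  t = 0.5000: term = 6.405992
  t = 1.0000: term = 18.658228
  t = 1.5000: term = 36.229569
  t = 2.0000: term = 58.623898
  t = 2.5000: term = 85.374609
  t = 3.0000: term = 116.043157
  t = 3.5000: term = 150.217680
  t = 4.0000: term = 187.511667
  t = 4.5000: term = 227.562702
  t = 5.0000: term = 270.031254
  t = 5.5000: term = 314.599519
  t = 6.0000: term = 360.970322
  t = 6.5000: term = 408.866060
  t = 7.0000: term = 458.027700
  t = 7.5000: term = 508.213815
  t = 8.0000: term = 559.199666
  t = 8.5000: term = 610.776335
  t = 9.0000: term = 662.749878
  t = 9.5000: term = 714.940537
  t = 10.0000: term = 55565.894569
Convexity = (1/P) * sum = 61320.897156 / 761.960402 = 80.477800

Answer: Convexity = 80.4778


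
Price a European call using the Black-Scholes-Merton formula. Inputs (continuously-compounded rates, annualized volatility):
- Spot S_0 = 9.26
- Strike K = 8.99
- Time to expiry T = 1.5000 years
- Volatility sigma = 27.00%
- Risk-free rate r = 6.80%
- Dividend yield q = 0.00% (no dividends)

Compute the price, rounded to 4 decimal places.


d1 = (ln(S/K) + (r - q + 0.5*sigma^2) * T) / (sigma * sqrt(T)) = 0.56328043
d2 = d1 - sigma * sqrt(T) = 0.23259931
exp(-rT) = 0.90302955; exp(-qT) = 1.00000000
C = S_0 * exp(-qT) * N(d1) - K * exp(-rT) * N(d2)
N(d1) = 0.71337803; N(d2) = 0.59196372
C = 9.2600 * 1.00000000 * 0.71337803 - 8.9900 * 0.90302955 * 0.59196372 = 1.8002

Answer: Price = 1.8002


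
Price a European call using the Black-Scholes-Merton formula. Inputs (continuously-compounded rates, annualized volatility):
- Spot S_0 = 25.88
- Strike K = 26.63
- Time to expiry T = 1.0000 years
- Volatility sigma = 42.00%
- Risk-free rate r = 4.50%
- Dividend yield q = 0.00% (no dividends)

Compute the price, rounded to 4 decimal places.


Answer: Price = 4.4837

Derivation:
d1 = (ln(S/K) + (r - q + 0.5*sigma^2) * T) / (sigma * sqrt(T)) = 0.24912398
d2 = d1 - sigma * sqrt(T) = -0.17087602
exp(-rT) = 0.95599748; exp(-qT) = 1.00000000
C = S_0 * exp(-qT) * N(d1) - K * exp(-rT) * N(d2)
N(d1) = 0.59836756; N(d2) = 0.43216062
C = 25.8800 * 1.00000000 * 0.59836756 - 26.6300 * 0.95599748 * 0.43216062 = 4.4837


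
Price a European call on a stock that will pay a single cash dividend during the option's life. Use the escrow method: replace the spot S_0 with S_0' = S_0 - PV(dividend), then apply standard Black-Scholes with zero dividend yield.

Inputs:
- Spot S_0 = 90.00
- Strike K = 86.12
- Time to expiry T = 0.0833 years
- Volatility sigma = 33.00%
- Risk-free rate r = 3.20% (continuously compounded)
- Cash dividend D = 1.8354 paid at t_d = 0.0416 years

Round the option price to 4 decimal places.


PV(D) = D * exp(-r * t_d) = 1.8354 * 0.99866969 = 1.83295834
S_0' = S_0 - PV(D) = 90.0000 - 1.83295834 = 88.16704166
d1 = (ln(S_0'/K) + (r + sigma^2/2)*T) / (sigma*sqrt(T)) = 0.32225560
d2 = d1 - sigma*sqrt(T) = 0.22701186
exp(-rT) = 0.99733795
N(d1) = 0.62637047; N(d2) = 0.58979274
C = S_0' * N(d1) - K * exp(-rT) * N(d2) = 88.16704166 * 0.62637047 - 86.1200 * 0.99733795 * 0.58979274 = 4.5675

Answer: Price = 4.5675


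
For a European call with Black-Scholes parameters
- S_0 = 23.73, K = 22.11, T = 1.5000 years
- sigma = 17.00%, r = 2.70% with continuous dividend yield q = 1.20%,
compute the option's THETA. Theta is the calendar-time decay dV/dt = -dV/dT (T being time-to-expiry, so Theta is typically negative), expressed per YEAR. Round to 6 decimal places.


d1 = 0.5517839495; d2 = 0.3435773213
phi(d1) = 0.3426069879; exp(-qT) = 0.9821610324; exp(-rT) = 0.9603091645
Theta = -S*exp(-qT)*phi(d1)*sigma/(2*sqrt(T)) - r*K*exp(-rT)*N(d2) + q*S*exp(-qT)*N(d1)
N(d1) = 0.7094518074; N(d2) = 0.6344179088; sqrt(T) = 1.2247448714
Term 1 = -23.7300 * 0.9821610324 * 0.3426069879 * 0.1700 / (2 * 1.2247448714) = -0.5541788543
Term 2 = -0.0270 * 22.1100 * 0.9603091645 * 0.6344179088 = -0.3636964101
Term 3 = 0.0120 * 23.7300 * 0.9821610324 * 0.7094518074 = 0.1984196061
Theta = -0.5541788543 + (-0.3636964101) + (0.1984196061) = -0.719456

Answer: Theta = -0.719456


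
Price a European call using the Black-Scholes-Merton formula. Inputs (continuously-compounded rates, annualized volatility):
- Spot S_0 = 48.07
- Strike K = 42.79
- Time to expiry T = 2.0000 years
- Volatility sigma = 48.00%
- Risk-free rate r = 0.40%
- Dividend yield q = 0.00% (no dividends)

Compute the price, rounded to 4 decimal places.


Answer: Price = 15.0292

Derivation:
d1 = (ln(S/K) + (r - q + 0.5*sigma^2) * T) / (sigma * sqrt(T)) = 0.52260178
d2 = d1 - sigma * sqrt(T) = -0.15622073
exp(-rT) = 0.99203191; exp(-qT) = 1.00000000
C = S_0 * exp(-qT) * N(d1) - K * exp(-rT) * N(d2)
N(d1) = 0.69937430; N(d2) = 0.43792952
C = 48.0700 * 1.00000000 * 0.69937430 - 42.7900 * 0.99203191 * 0.43792952 = 15.0292


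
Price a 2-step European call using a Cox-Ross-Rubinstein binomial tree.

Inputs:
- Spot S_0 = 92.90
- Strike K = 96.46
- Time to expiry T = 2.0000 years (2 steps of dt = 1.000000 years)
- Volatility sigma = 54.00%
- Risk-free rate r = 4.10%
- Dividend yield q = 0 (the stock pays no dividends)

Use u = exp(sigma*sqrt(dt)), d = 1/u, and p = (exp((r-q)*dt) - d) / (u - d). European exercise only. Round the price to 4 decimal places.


dt = T/N = 1.000000
u = exp(sigma*sqrt(dt)) = 1.716007; d = 1/u = 0.582748
p = (exp((r-q)*dt) - d) / (u - d) = 0.405118
Discount per step: exp(-r*dt) = 0.959829
Stock lattice S(k, i) with i counting down-moves:
  k=0: S(0,0) = 92.9000
  k=1: S(1,0) = 159.4170; S(1,1) = 54.1373
  k=2: S(2,0) = 273.5607; S(2,1) = 92.9000; S(2,2) = 31.5484
Terminal payoffs V(N, i) = max(S_T - K, 0):
  V(2,0) = 177.100730; V(2,1) = 0.000000; V(2,2) = 0.000000
Backward induction: V(k, i) = exp(-r*dt) * [p * V(k+1, i) + (1-p) * V(k+1, i+1)].
  V(1,0) = exp(-r*dt) * [p*177.100730 + (1-p)*0.000000] = 68.864625
  V(1,1) = exp(-r*dt) * [p*0.000000 + (1-p)*0.000000] = 0.000000
  V(0,0) = exp(-r*dt) * [p*68.864625 + (1-p)*0.000000] = 26.777623

Answer: Price = V(0,0) = 26.7776


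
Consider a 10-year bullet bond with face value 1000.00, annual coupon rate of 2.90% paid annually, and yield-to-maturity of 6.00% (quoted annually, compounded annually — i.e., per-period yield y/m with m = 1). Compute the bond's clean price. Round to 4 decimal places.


Answer: Price = 771.8373

Derivation:
Coupon per period c = face * coupon_rate / m = 29.000000
Periods per year m = 1; per-period yield y/m = 0.060000
Number of cashflows N = 10
Cashflows (t years, CF_t, discount factor 1/(1+y/m)^(m*t), PV):
  t = 1.0000: CF_t = 29.000000, DF = 0.943396, PV = 27.358491
  t = 2.0000: CF_t = 29.000000, DF = 0.889996, PV = 25.809897
  t = 3.0000: CF_t = 29.000000, DF = 0.839619, PV = 24.348959
  t = 4.0000: CF_t = 29.000000, DF = 0.792094, PV = 22.970716
  t = 5.0000: CF_t = 29.000000, DF = 0.747258, PV = 21.670487
  t = 6.0000: CF_t = 29.000000, DF = 0.704961, PV = 20.443856
  t = 7.0000: CF_t = 29.000000, DF = 0.665057, PV = 19.286656
  t = 8.0000: CF_t = 29.000000, DF = 0.627412, PV = 18.194959
  t = 9.0000: CF_t = 29.000000, DF = 0.591898, PV = 17.165055
  t = 10.0000: CF_t = 1029.000000, DF = 0.558395, PV = 574.588225
Price P = sum_t PV_t = 771.837301


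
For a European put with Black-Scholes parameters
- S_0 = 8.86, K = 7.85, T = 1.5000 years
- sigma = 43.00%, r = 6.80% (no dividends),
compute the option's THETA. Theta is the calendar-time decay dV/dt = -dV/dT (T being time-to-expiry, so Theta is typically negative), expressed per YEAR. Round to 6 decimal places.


Answer: Theta = -0.279775

Derivation:
d1 = 0.6868221753; d2 = 0.1601818806
phi(d1) = 0.3151202763; exp(-qT) = 1.0000000000; exp(-rT) = 0.9030295517
Theta = -S*exp(-qT)*phi(d1)*sigma/(2*sqrt(T)) + r*K*exp(-rT)*N(-d2) - q*S*exp(-qT)*N(-d1)
N(-d1) = 0.2460973969; N(-d2) = 0.4363689011; sqrt(T) = 1.2247448714
Term 1 = -8.8600 * 1.0000000000 * 0.3151202763 * 0.4300 / (2 * 1.2247448714) = -0.4901205372
Term 2 = 0.0680 * 7.8500 * 0.9030295517 * 0.4363689011 = 0.2103460322
Term 3 = 0 (no dividend yield, q = 0)
Theta = -0.4901205372 + (0.2103460322) + (0.0000000000) = -0.279775


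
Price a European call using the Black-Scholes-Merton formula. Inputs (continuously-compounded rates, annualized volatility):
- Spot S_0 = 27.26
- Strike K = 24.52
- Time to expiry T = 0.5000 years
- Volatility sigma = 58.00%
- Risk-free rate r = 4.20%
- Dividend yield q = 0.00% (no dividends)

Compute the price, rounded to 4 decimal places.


d1 = (ln(S/K) + (r - q + 0.5*sigma^2) * T) / (sigma * sqrt(T)) = 0.51455750
d2 = d1 - sigma * sqrt(T) = 0.10443556
exp(-rT) = 0.97921896; exp(-qT) = 1.00000000
C = S_0 * exp(-qT) * N(d1) - K * exp(-rT) * N(d2)
N(d1) = 0.69656886; N(d2) = 0.54158815
C = 27.2600 * 1.00000000 * 0.69656886 - 24.5200 * 0.97921896 * 0.54158815 = 5.9847

Answer: Price = 5.9847


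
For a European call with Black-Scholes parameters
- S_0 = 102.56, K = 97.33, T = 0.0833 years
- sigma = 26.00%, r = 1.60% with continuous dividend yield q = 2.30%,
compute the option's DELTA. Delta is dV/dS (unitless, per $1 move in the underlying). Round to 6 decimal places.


Answer: Delta = 0.764996

Derivation:
d1 = 0.7272492914; d2 = 0.6522087690
phi(d1) = 0.3062405732; exp(-qT) = 0.9980859342; exp(-rT) = 0.9986680878
N(d1) = 0.7664633722
Delta = exp(-qT) * N(d1) = 0.9980859342 * 0.7664633722 = 0.764996


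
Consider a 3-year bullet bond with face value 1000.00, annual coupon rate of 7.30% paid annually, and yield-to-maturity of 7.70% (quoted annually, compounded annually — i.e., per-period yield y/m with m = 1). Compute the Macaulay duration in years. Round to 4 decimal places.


Answer: Macaulay duration = 2.7994 years

Derivation:
Coupon per period c = face * coupon_rate / m = 73.000000
Periods per year m = 1; per-period yield y/m = 0.077000
Number of cashflows N = 3
Cashflows (t years, CF_t, discount factor 1/(1+y/m)^(m*t), PV):
  t = 1.0000: CF_t = 73.000000, DF = 0.928505, PV = 67.780873
  t = 2.0000: CF_t = 73.000000, DF = 0.862122, PV = 62.934887
  t = 3.0000: CF_t = 1073.000000, DF = 0.800484, PV = 858.919796
Price P = sum_t PV_t = 989.635555
Macaulay numerator sum_t t * PV_t:
  t * PV_t at t = 1.0000: 67.780873
  t * PV_t at t = 2.0000: 125.869773
  t * PV_t at t = 3.0000: 2576.759387
Macaulay duration D = (sum_t t * PV_t) / P = 2770.410033 / 989.635555 = 2.799425


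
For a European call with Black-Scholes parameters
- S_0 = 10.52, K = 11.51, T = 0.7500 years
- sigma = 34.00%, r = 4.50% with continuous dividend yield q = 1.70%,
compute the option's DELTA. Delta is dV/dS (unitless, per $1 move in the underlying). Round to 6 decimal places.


d1 = -0.0869014564; d2 = -0.3813500937
phi(d1) = 0.3974387421; exp(-qT) = 0.9873309369; exp(-rT) = 0.9668131777
N(d1) = 0.4653749209
Delta = exp(-qT) * N(d1) = 0.9873309369 * 0.4653749209 = 0.459479

Answer: Delta = 0.459479


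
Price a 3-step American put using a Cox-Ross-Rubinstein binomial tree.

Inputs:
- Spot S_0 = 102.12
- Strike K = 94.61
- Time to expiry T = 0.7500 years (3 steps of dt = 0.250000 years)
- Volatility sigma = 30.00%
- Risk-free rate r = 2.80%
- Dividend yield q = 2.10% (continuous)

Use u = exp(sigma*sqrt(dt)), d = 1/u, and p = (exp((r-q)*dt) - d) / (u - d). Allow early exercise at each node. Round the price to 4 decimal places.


Answer: Price = V(0,0) = 7.0239

Derivation:
dt = T/N = 0.250000
u = exp(sigma*sqrt(dt)) = 1.161834; d = 1/u = 0.860708
p = (exp((r-q)*dt) - d) / (u - d) = 0.468387
Discount per step: exp(-r*dt) = 0.993024
Stock lattice S(k, i) with i counting down-moves:
  k=0: S(0,0) = 102.1200
  k=1: S(1,0) = 118.6465; S(1,1) = 87.8955
  k=2: S(2,0) = 137.8476; S(2,1) = 102.1200; S(2,2) = 75.6524
  k=3: S(3,0) = 160.1560; S(3,1) = 118.6465; S(3,2) = 87.8955; S(3,3) = 65.1146
Terminal payoffs V(N, i) = max(K - S_T, 0):
  V(3,0) = 0.000000; V(3,1) = 0.000000; V(3,2) = 6.714501; V(3,3) = 29.495413
Backward induction: V(k, i) = exp(-r*dt) * [p * V(k+1, i) + (1-p) * V(k+1, i+1)]; then take max(V_cont, immediate exercise) for American.
  V(2,0) = exp(-r*dt) * [p*0.000000 + (1-p)*0.000000] = 0.000000; exercise = 0.000000; V(2,0) = max -> 0.000000
  V(2,1) = exp(-r*dt) * [p*0.000000 + (1-p)*6.714501] = 3.544619; exercise = 0.000000; V(2,1) = max -> 3.544619
  V(2,2) = exp(-r*dt) * [p*6.714501 + (1-p)*29.495413] = 18.693820; exercise = 18.957643; V(2,2) = max -> 18.957643
  V(1,0) = exp(-r*dt) * [p*0.000000 + (1-p)*3.544619] = 1.871222; exercise = 0.000000; V(1,0) = max -> 1.871222
  V(1,1) = exp(-r*dt) * [p*3.544619 + (1-p)*18.957643] = 11.656505; exercise = 6.714501; V(1,1) = max -> 11.656505
  V(0,0) = exp(-r*dt) * [p*1.871222 + (1-p)*11.656505] = 7.023868; exercise = 0.000000; V(0,0) = max -> 7.023868


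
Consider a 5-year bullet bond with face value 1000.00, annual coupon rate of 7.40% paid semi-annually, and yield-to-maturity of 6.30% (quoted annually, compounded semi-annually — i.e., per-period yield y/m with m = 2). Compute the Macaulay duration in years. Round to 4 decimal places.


Coupon per period c = face * coupon_rate / m = 37.000000
Periods per year m = 2; per-period yield y/m = 0.031500
Number of cashflows N = 10
Cashflows (t years, CF_t, discount factor 1/(1+y/m)^(m*t), PV):
  t = 0.5000: CF_t = 37.000000, DF = 0.969462, PV = 35.870092
  t = 1.0000: CF_t = 37.000000, DF = 0.939856, PV = 34.774689
  t = 1.5000: CF_t = 37.000000, DF = 0.911155, PV = 33.712738
  t = 2.0000: CF_t = 37.000000, DF = 0.883330, PV = 32.683217
  t = 2.5000: CF_t = 37.000000, DF = 0.856355, PV = 31.685135
  t = 3.0000: CF_t = 37.000000, DF = 0.830204, PV = 30.717533
  t = 3.5000: CF_t = 37.000000, DF = 0.804851, PV = 29.779479
  t = 4.0000: CF_t = 37.000000, DF = 0.780272, PV = 28.870072
  t = 4.5000: CF_t = 37.000000, DF = 0.756444, PV = 27.988436
  t = 5.0000: CF_t = 1037.000000, DF = 0.733344, PV = 760.477612
Price P = sum_t PV_t = 1046.559004
Macaulay numerator sum_t t * PV_t:
  t * PV_t at t = 0.5000: 17.935046
  t * PV_t at t = 1.0000: 34.774689
  t * PV_t at t = 1.5000: 50.569107
  t * PV_t at t = 2.0000: 65.366434
  t * PV_t at t = 2.5000: 79.212838
  t * PV_t at t = 3.0000: 92.152598
  t * PV_t at t = 3.5000: 104.228177
  t * PV_t at t = 4.0000: 115.480288
  t * PV_t at t = 4.5000: 125.947963
  t * PV_t at t = 5.0000: 3802.388061
Macaulay duration D = (sum_t t * PV_t) / P = 4488.055200 / 1046.559004 = 4.288392

Answer: Macaulay duration = 4.2884 years


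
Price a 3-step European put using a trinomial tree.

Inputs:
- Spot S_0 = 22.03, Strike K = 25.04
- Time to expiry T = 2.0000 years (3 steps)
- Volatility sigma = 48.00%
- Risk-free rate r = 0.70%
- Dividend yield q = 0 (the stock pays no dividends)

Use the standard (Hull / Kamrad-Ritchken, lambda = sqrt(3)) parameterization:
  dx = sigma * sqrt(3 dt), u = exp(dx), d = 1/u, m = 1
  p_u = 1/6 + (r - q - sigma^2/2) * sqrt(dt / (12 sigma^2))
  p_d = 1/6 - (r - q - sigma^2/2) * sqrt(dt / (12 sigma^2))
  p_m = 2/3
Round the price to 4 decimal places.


Answer: Price = V(0,0) = 7.4858

Derivation:
dt = T/N = 0.666667; dx = sigma*sqrt(3*dt) = 0.678823
u = exp(dx) = 1.971555; d = 1/u = 0.507214
p_u = 0.113535, p_m = 0.666667, p_d = 0.219798
Discount per step: exp(-r*dt) = 0.995344
Stock lattice S(k, j) with j the centered position index:
  k=0: S(0,+0) = 22.0300
  k=1: S(1,-1) = 11.1739; S(1,+0) = 22.0300; S(1,+1) = 43.4334
  k=2: S(2,-2) = 5.6676; S(2,-1) = 11.1739; S(2,+0) = 22.0300; S(2,+1) = 43.4334; S(2,+2) = 85.6312
  k=3: S(3,-3) = 2.8747; S(3,-2) = 5.6676; S(3,-1) = 11.1739; S(3,+0) = 22.0300; S(3,+1) = 43.4334; S(3,+2) = 85.6312; S(3,+3) = 168.8267
Terminal payoffs V(N, j) = max(K - S_T, 0):
  V(3,-3) = 22.165331; V(3,-2) = 19.372432; V(3,-1) = 13.866078; V(3,+0) = 3.010000; V(3,+1) = 0.000000; V(3,+2) = 0.000000; V(3,+3) = 0.000000
Backward induction: V(k, j) = exp(-r*dt) * [p_u * V(k+1, j+1) + p_m * V(k+1, j) + p_d * V(k+1, j-1)]
  V(2,-2) = exp(-r*dt) * [p_u*13.866078 + p_m*19.372432 + p_d*22.165331] = 19.270997
  V(2,-1) = exp(-r*dt) * [p_u*3.010000 + p_m*13.866078 + p_d*19.372432] = 13.779359
  V(2,+0) = exp(-r*dt) * [p_u*0.000000 + p_m*3.010000 + p_d*13.866078] = 5.030869
  V(2,+1) = exp(-r*dt) * [p_u*0.000000 + p_m*0.000000 + p_d*3.010000] = 0.658511
  V(2,+2) = exp(-r*dt) * [p_u*0.000000 + p_m*0.000000 + p_d*0.000000] = 0.000000
  V(1,-1) = exp(-r*dt) * [p_u*5.030869 + p_m*13.779359 + p_d*19.270997] = 13.927997
  V(1,+0) = exp(-r*dt) * [p_u*0.658511 + p_m*5.030869 + p_d*13.779359] = 6.427287
  V(1,+1) = exp(-r*dt) * [p_u*0.000000 + p_m*0.658511 + p_d*5.030869] = 1.537590
  V(0,+0) = exp(-r*dt) * [p_u*1.537590 + p_m*6.427287 + p_d*13.927997] = 7.485758


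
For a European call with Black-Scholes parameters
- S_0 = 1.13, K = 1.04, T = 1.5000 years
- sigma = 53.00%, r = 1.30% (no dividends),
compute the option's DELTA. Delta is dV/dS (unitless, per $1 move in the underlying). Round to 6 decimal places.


Answer: Delta = 0.685260

Derivation:
d1 = 0.4824600030; d2 = -0.1666547789
phi(d1) = 0.3551118884; exp(-qT) = 1.0000000000; exp(-rT) = 0.9806888952
N(d1) = 0.6852603975
Delta = exp(-qT) * N(d1) = 1.0000000000 * 0.6852603975 = 0.685260


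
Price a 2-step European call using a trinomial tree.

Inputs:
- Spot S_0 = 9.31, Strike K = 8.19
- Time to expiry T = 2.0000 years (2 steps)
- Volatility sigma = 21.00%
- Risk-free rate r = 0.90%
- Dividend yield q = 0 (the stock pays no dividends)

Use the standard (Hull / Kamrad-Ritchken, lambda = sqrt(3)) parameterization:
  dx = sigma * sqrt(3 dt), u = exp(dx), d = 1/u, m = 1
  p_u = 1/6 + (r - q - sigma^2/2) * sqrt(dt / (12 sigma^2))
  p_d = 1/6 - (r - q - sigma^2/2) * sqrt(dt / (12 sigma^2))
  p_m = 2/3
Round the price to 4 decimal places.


dt = T/N = 1.000000; dx = sigma*sqrt(3*dt) = 0.363731
u = exp(dx) = 1.438687; d = 1/u = 0.695078
p_u = 0.148728, p_m = 0.666667, p_d = 0.184606
Discount per step: exp(-r*dt) = 0.991040
Stock lattice S(k, j) with j the centered position index:
  k=0: S(0,+0) = 9.3100
  k=1: S(1,-1) = 6.4712; S(1,+0) = 9.3100; S(1,+1) = 13.3942
  k=2: S(2,-2) = 4.4980; S(2,-1) = 6.4712; S(2,+0) = 9.3100; S(2,+1) = 13.3942; S(2,+2) = 19.2700
Terminal payoffs V(N, j) = max(S_T - K, 0):
  V(2,-2) = 0.000000; V(2,-1) = 0.000000; V(2,+0) = 1.120000; V(2,+1) = 5.204173; V(2,+2) = 11.080018
Backward induction: V(k, j) = exp(-r*dt) * [p_u * V(k+1, j+1) + p_m * V(k+1, j) + p_d * V(k+1, j-1)]
  V(1,-1) = exp(-r*dt) * [p_u*1.120000 + p_m*0.000000 + p_d*0.000000] = 0.165082
  V(1,+0) = exp(-r*dt) * [p_u*5.204173 + p_m*1.120000 + p_d*0.000000] = 1.507046
  V(1,+1) = exp(-r*dt) * [p_u*11.080018 + p_m*5.204173 + p_d*1.120000] = 5.276409
  V(0,+0) = exp(-r*dt) * [p_u*5.276409 + p_m*1.507046 + p_d*0.165082] = 1.803614

Answer: Price = V(0,0) = 1.8036


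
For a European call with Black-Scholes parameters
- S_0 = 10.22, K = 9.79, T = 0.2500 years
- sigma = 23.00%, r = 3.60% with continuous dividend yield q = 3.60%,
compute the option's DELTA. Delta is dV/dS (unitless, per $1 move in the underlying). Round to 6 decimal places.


d1 = 0.4312837238; d2 = 0.3162837238
phi(d1) = 0.3635125859; exp(-qT) = 0.9910403788; exp(-rT) = 0.9910403788
N(d1) = 0.6668689582
Delta = exp(-qT) * N(d1) = 0.9910403788 * 0.6668689582 = 0.660894

Answer: Delta = 0.660894


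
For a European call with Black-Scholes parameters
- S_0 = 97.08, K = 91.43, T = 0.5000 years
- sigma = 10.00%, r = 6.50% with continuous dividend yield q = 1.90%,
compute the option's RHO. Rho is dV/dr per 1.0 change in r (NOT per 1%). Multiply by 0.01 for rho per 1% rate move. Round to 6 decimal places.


d1 = 1.2086113577; d2 = 1.1379006795
phi(d1) = 0.1921826148; exp(-qT) = 0.9905449824; exp(-rT) = 0.9680224498
N(d2) = 0.8724190213
Rho = K*T*exp(-rT)*N(d2) = 91.4300 * 0.5000 * 0.9680224498 * 0.8724190213 = 38.607287

Answer: Rho = 38.607287


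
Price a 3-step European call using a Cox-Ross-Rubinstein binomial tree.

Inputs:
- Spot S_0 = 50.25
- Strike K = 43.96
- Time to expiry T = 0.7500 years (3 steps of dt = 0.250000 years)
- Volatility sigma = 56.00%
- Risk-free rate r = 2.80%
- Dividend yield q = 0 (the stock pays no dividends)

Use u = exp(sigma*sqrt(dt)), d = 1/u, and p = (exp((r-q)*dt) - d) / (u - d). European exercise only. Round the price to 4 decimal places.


Answer: Price = V(0,0) = 13.3905

Derivation:
dt = T/N = 0.250000
u = exp(sigma*sqrt(dt)) = 1.323130; d = 1/u = 0.755784
p = (exp((r-q)*dt) - d) / (u - d) = 0.442835
Discount per step: exp(-r*dt) = 0.993024
Stock lattice S(k, i) with i counting down-moves:
  k=0: S(0,0) = 50.2500
  k=1: S(1,0) = 66.4873; S(1,1) = 37.9781
  k=2: S(2,0) = 87.9713; S(2,1) = 50.2500; S(2,2) = 28.7033
  k=3: S(3,0) = 116.3974; S(3,1) = 66.4873; S(3,2) = 37.9781; S(3,3) = 21.6935
Terminal payoffs V(N, i) = max(S_T - K, 0):
  V(3,0) = 72.437441; V(3,1) = 22.527273; V(3,2) = 0.000000; V(3,3) = 0.000000
Backward induction: V(k, i) = exp(-r*dt) * [p * V(k+1, i) + (1-p) * V(k+1, i+1)].
  V(2,0) = exp(-r*dt) * [p*72.437441 + (1-p)*22.527273] = 44.317939
  V(2,1) = exp(-r*dt) * [p*22.527273 + (1-p)*0.000000] = 9.906282
  V(2,2) = exp(-r*dt) * [p*0.000000 + (1-p)*0.000000] = 0.000000
  V(1,0) = exp(-r*dt) * [p*44.317939 + (1-p)*9.906282] = 24.969575
  V(1,1) = exp(-r*dt) * [p*9.906282 + (1-p)*0.000000] = 4.356250
  V(0,0) = exp(-r*dt) * [p*24.969575 + (1-p)*4.356250] = 13.390494


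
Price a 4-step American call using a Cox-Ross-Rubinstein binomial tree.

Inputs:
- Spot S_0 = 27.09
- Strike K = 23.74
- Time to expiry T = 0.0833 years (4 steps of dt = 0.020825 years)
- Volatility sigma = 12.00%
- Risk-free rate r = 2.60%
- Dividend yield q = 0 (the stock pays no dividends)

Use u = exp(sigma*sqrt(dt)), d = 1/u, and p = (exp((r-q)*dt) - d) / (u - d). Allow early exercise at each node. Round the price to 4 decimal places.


dt = T/N = 0.020825
u = exp(sigma*sqrt(dt)) = 1.017468; d = 1/u = 0.982832
p = (exp((r-q)*dt) - d) / (u - d) = 0.511308
Discount per step: exp(-r*dt) = 0.999459
Stock lattice S(k, i) with i counting down-moves:
  k=0: S(0,0) = 27.0900
  k=1: S(1,0) = 27.5632; S(1,1) = 26.6249
  k=2: S(2,0) = 28.0447; S(2,1) = 27.0900; S(2,2) = 26.1678
  k=3: S(3,0) = 28.5346; S(3,1) = 27.5632; S(3,2) = 26.6249; S(3,3) = 25.7186
  k=4: S(4,0) = 29.0330; S(4,1) = 28.0447; S(4,2) = 27.0900; S(4,3) = 26.1678; S(4,4) = 25.2770
Terminal payoffs V(N, i) = max(S_T - K, 0):
  V(4,0) = 5.292992; V(4,1) = 4.304674; V(4,2) = 3.350000; V(4,3) = 2.427824; V(4,4) = 1.537040
Backward induction: V(k, i) = exp(-r*dt) * [p * V(k+1, i) + (1-p) * V(k+1, i+1)]; then take max(V_cont, immediate exercise) for American.
  V(3,0) = exp(-r*dt) * [p*5.292992 + (1-p)*4.304674] = 4.807405; exercise = 4.794554; V(3,0) = max -> 4.807405
  V(3,1) = exp(-r*dt) * [p*4.304674 + (1-p)*3.350000] = 3.836055; exercise = 3.823204; V(3,1) = max -> 3.836055
  V(3,2) = exp(-r*dt) * [p*3.350000 + (1-p)*2.427824] = 2.897770; exercise = 2.884920; V(3,2) = max -> 2.897770
  V(3,3) = exp(-r*dt) * [p*2.427824 + (1-p)*1.537040] = 1.991426; exercise = 1.978576; V(3,3) = max -> 1.991426
  V(2,0) = exp(-r*dt) * [p*4.807405 + (1-p)*3.836055] = 4.330368; exercise = 4.304674; V(2,0) = max -> 4.330368
  V(2,1) = exp(-r*dt) * [p*3.836055 + (1-p)*2.897770] = 3.375694; exercise = 3.350000; V(2,1) = max -> 3.375694
  V(2,2) = exp(-r*dt) * [p*2.897770 + (1-p)*1.991426] = 2.453518; exercise = 2.427824; V(2,2) = max -> 2.453518
  V(1,0) = exp(-r*dt) * [p*4.330368 + (1-p)*3.375694] = 3.861735; exercise = 3.823204; V(1,0) = max -> 3.861735
  V(1,1) = exp(-r*dt) * [p*3.375694 + (1-p)*2.453518] = 2.923451; exercise = 2.884920; V(1,1) = max -> 2.923451
  V(0,0) = exp(-r*dt) * [p*3.861735 + (1-p)*2.923451] = 3.401360; exercise = 3.350000; V(0,0) = max -> 3.401360

Answer: Price = V(0,0) = 3.4014


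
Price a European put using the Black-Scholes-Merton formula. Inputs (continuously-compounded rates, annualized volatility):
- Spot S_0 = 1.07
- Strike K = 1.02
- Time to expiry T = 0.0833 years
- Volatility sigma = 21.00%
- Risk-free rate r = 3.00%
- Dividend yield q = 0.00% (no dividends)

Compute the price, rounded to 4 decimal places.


Answer: Price = 0.0072

Derivation:
d1 = (ln(S/K) + (r - q + 0.5*sigma^2) * T) / (sigma * sqrt(T)) = 0.86111343
d2 = d1 - sigma * sqrt(T) = 0.80050378
exp(-rT) = 0.99750412; exp(-qT) = 1.00000000
P = K * exp(-rT) * N(-d2) - S_0 * exp(-qT) * N(-d1)
N(-d1) = 0.19458779; N(-d2) = 0.21170949
P = 1.0200 * 0.99750412 * 0.21170949 - 1.0700 * 1.00000000 * 0.19458779 = 0.0072


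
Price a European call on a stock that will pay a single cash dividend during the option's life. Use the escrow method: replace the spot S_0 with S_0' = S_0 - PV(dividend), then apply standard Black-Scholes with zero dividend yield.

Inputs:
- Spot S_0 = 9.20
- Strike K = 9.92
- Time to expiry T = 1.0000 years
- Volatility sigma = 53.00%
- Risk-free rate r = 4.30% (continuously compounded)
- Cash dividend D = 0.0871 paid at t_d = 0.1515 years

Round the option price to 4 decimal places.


Answer: Price = 1.7567

Derivation:
PV(D) = D * exp(-r * t_d) = 0.0871 * 0.99350667 = 0.08653443
S_0' = S_0 - PV(D) = 9.2000 - 0.08653443 = 9.11346557
d1 = (ln(S_0'/K) + (r + sigma^2/2)*T) / (sigma*sqrt(T)) = 0.18613232
d2 = d1 - sigma*sqrt(T) = -0.34386768
exp(-rT) = 0.95791139
N(d1) = 0.57382950; N(d2) = 0.36547290
C = S_0' * N(d1) - K * exp(-rT) * N(d2) = 9.11346557 * 0.57382950 - 9.9200 * 0.95791139 * 0.36547290 = 1.7567


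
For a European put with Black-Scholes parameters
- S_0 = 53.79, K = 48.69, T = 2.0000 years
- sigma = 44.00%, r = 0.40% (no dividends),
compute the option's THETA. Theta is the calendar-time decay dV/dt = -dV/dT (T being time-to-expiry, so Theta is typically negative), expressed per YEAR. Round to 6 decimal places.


Answer: Theta = -2.861960

Derivation:
d1 = 0.4840690809; d2 = -0.1381848866
phi(d1) = 0.3548358571; exp(-qT) = 1.0000000000; exp(-rT) = 0.9920319148
Theta = -S*exp(-qT)*phi(d1)*sigma/(2*sqrt(T)) + r*K*exp(-rT)*N(-d2) - q*S*exp(-qT)*N(-d1)
N(-d1) = 0.3141684218; N(-d2) = 0.5549528504; sqrt(T) = 1.4142135624
Term 1 = -53.7900 * 1.0000000000 * 0.3548358571 * 0.4400 / (2 * 1.4142135624) = -2.9691813722
Term 2 = 0.0040 * 48.6900 * 0.9920319148 * 0.5549528504 = 0.1072214056
Term 3 = 0 (no dividend yield, q = 0)
Theta = -2.9691813722 + (0.1072214056) + (0.0000000000) = -2.861960


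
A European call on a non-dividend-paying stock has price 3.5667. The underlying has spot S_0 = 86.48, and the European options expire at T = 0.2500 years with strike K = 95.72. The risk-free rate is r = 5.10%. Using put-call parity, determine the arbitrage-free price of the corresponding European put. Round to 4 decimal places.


Put-call parity: C - P = S_0 * exp(-qT) - K * exp(-rT).
S_0 * exp(-qT) = 86.4800 * 1.00000000 = 86.48000000
K * exp(-rT) = 95.7200 * 0.98733094 = 94.50731728
P = C - S*exp(-qT) + K*exp(-rT)
P = 3.5667 - 86.48000000 + 94.50731728 = 11.5940

Answer: Put price = 11.5940


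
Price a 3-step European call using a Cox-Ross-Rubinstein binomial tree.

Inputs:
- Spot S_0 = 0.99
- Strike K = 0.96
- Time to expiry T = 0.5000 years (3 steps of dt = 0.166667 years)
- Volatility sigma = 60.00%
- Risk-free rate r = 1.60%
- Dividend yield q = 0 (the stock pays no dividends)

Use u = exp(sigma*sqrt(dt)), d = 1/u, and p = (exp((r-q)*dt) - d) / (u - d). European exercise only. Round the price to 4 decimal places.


dt = T/N = 0.166667
u = exp(sigma*sqrt(dt)) = 1.277556; d = 1/u = 0.782744
p = (exp((r-q)*dt) - d) / (u - d) = 0.444464
Discount per step: exp(-r*dt) = 0.997337
Stock lattice S(k, i) with i counting down-moves:
  k=0: S(0,0) = 0.9900
  k=1: S(1,0) = 1.2648; S(1,1) = 0.7749
  k=2: S(2,0) = 1.6158; S(2,1) = 0.9900; S(2,2) = 0.6066
  k=3: S(3,0) = 2.0643; S(3,1) = 1.2648; S(3,2) = 0.7749; S(3,3) = 0.4748
Terminal payoffs V(N, i) = max(S_T - K, 0):
  V(3,0) = 1.104311; V(3,1) = 0.304781; V(3,2) = 0.000000; V(3,3) = 0.000000
Backward induction: V(k, i) = exp(-r*dt) * [p * V(k+1, i) + (1-p) * V(k+1, i+1)].
  V(2,0) = exp(-r*dt) * [p*1.104311 + (1-p)*0.304781] = 0.658385
  V(2,1) = exp(-r*dt) * [p*0.304781 + (1-p)*0.000000] = 0.135103
  V(2,2) = exp(-r*dt) * [p*0.000000 + (1-p)*0.000000] = 0.000000
  V(1,0) = exp(-r*dt) * [p*0.658385 + (1-p)*0.135103] = 0.366704
  V(1,1) = exp(-r*dt) * [p*0.135103 + (1-p)*0.000000] = 0.059888
  V(0,0) = exp(-r*dt) * [p*0.366704 + (1-p)*0.059888] = 0.195734

Answer: Price = V(0,0) = 0.1957


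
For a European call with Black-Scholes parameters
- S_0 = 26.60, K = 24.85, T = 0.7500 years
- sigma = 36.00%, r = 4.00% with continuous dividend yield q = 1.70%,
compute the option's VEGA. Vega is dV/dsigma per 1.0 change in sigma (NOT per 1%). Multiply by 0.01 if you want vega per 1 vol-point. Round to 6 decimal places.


d1 = 0.4294955586; d2 = 0.1177264132
phi(d1) = 0.3637924557; exp(-qT) = 0.9873309369; exp(-rT) = 0.9704455335
Vega = S * exp(-qT) * phi(d1) * sqrt(T) = 26.6000 * 0.9873309369 * 0.3637924557 * 0.8660254038 = 8.274251

Answer: Vega = 8.274251


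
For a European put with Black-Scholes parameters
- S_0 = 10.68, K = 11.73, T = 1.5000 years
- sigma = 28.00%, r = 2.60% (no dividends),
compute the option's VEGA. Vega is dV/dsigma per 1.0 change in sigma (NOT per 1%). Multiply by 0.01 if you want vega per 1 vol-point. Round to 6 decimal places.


Answer: Vega = 5.217916

Derivation:
d1 = 0.0117318045; d2 = -0.3311967595
phi(d1) = 0.3989148271; exp(-qT) = 1.0000000000; exp(-rT) = 0.9617507091
Vega = S * exp(-qT) * phi(d1) * sqrt(T) = 10.6800 * 1.0000000000 * 0.3989148271 * 1.2247448714 = 5.217916


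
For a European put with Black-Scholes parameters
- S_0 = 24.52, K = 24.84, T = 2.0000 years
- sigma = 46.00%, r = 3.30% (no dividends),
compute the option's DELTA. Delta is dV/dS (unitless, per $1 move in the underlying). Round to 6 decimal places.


Answer: Delta = -0.342080

Derivation:
d1 = 0.4067921580; d2 = -0.2437460807
phi(d1) = 0.3672624870; exp(-qT) = 1.0000000000; exp(-rT) = 0.9361308643
N(-d1) = 0.3420803234
Delta = -exp(-qT) * N(-d1) = -1.0000000000 * 0.3420803234 = -0.342080


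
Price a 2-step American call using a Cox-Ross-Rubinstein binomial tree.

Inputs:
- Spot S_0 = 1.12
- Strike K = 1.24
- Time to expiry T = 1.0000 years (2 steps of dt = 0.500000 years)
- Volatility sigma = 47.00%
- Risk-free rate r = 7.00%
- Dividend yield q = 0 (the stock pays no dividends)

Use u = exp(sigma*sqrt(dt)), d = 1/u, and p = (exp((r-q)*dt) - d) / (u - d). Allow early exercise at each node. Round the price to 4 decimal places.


Answer: Price = V(0,0) = 0.1933

Derivation:
dt = T/N = 0.500000
u = exp(sigma*sqrt(dt)) = 1.394227; d = 1/u = 0.717243
p = (exp((r-q)*dt) - d) / (u - d) = 0.470287
Discount per step: exp(-r*dt) = 0.965605
Stock lattice S(k, i) with i counting down-moves:
  k=0: S(0,0) = 1.1200
  k=1: S(1,0) = 1.5615; S(1,1) = 0.8033
  k=2: S(2,0) = 2.1771; S(2,1) = 1.1200; S(2,2) = 0.5762
Terminal payoffs V(N, i) = max(S_T - K, 0):
  V(2,0) = 0.937133; V(2,1) = 0.000000; V(2,2) = 0.000000
Backward induction: V(k, i) = exp(-r*dt) * [p * V(k+1, i) + (1-p) * V(k+1, i+1)]; then take max(V_cont, immediate exercise) for American.
  V(1,0) = exp(-r*dt) * [p*0.937133 + (1-p)*0.000000] = 0.425563; exercise = 0.321534; V(1,0) = max -> 0.425563
  V(1,1) = exp(-r*dt) * [p*0.000000 + (1-p)*0.000000] = 0.000000; exercise = 0.000000; V(1,1) = max -> 0.000000
  V(0,0) = exp(-r*dt) * [p*0.425563 + (1-p)*0.000000] = 0.193253; exercise = 0.000000; V(0,0) = max -> 0.193253


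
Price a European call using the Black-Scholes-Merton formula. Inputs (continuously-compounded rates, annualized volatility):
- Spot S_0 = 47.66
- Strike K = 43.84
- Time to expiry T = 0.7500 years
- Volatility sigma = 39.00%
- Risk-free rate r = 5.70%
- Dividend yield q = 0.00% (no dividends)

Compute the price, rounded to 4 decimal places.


d1 = (ln(S/K) + (r - q + 0.5*sigma^2) * T) / (sigma * sqrt(T)) = 0.54280793
d2 = d1 - sigma * sqrt(T) = 0.20505803
exp(-rT) = 0.95815090; exp(-qT) = 1.00000000
C = S_0 * exp(-qT) * N(d1) - K * exp(-rT) * N(d2)
N(d1) = 0.70636897; N(d2) = 0.58123660
C = 47.6600 * 1.00000000 * 0.70636897 - 43.8400 * 0.95815090 * 0.58123660 = 9.2505

Answer: Price = 9.2505
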